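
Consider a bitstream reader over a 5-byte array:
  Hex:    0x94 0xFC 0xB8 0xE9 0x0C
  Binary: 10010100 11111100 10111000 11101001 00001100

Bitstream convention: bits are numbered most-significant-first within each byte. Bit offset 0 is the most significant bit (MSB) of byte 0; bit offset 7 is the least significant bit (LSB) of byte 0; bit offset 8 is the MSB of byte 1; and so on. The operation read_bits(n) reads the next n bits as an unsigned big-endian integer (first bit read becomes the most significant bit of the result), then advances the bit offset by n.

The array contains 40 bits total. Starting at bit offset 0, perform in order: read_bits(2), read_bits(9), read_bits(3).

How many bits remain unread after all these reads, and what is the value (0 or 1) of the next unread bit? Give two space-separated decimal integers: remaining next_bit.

Read 1: bits[0:2] width=2 -> value=2 (bin 10); offset now 2 = byte 0 bit 2; 38 bits remain
Read 2: bits[2:11] width=9 -> value=167 (bin 010100111); offset now 11 = byte 1 bit 3; 29 bits remain
Read 3: bits[11:14] width=3 -> value=7 (bin 111); offset now 14 = byte 1 bit 6; 26 bits remain

Answer: 26 0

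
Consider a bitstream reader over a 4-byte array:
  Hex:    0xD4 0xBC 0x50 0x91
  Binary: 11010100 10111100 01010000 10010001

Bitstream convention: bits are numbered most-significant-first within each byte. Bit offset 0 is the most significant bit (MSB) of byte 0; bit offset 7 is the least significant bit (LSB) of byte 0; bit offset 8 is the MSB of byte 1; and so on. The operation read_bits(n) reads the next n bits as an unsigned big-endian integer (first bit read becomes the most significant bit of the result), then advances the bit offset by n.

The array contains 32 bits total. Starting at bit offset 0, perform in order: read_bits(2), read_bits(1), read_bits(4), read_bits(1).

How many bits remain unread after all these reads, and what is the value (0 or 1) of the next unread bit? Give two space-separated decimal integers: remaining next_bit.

Answer: 24 1

Derivation:
Read 1: bits[0:2] width=2 -> value=3 (bin 11); offset now 2 = byte 0 bit 2; 30 bits remain
Read 2: bits[2:3] width=1 -> value=0 (bin 0); offset now 3 = byte 0 bit 3; 29 bits remain
Read 3: bits[3:7] width=4 -> value=10 (bin 1010); offset now 7 = byte 0 bit 7; 25 bits remain
Read 4: bits[7:8] width=1 -> value=0 (bin 0); offset now 8 = byte 1 bit 0; 24 bits remain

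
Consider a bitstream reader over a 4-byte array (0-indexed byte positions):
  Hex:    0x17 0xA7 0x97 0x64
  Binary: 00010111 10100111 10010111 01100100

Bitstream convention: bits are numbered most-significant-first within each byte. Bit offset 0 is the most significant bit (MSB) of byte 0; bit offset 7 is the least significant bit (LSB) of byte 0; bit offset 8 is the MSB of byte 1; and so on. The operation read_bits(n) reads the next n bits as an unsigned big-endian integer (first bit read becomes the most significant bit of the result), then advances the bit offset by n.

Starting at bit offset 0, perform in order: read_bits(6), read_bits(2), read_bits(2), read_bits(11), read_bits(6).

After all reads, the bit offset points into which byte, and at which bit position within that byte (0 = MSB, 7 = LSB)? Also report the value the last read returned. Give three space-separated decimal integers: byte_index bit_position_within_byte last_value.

Read 1: bits[0:6] width=6 -> value=5 (bin 000101); offset now 6 = byte 0 bit 6; 26 bits remain
Read 2: bits[6:8] width=2 -> value=3 (bin 11); offset now 8 = byte 1 bit 0; 24 bits remain
Read 3: bits[8:10] width=2 -> value=2 (bin 10); offset now 10 = byte 1 bit 2; 22 bits remain
Read 4: bits[10:21] width=11 -> value=1266 (bin 10011110010); offset now 21 = byte 2 bit 5; 11 bits remain
Read 5: bits[21:27] width=6 -> value=59 (bin 111011); offset now 27 = byte 3 bit 3; 5 bits remain

Answer: 3 3 59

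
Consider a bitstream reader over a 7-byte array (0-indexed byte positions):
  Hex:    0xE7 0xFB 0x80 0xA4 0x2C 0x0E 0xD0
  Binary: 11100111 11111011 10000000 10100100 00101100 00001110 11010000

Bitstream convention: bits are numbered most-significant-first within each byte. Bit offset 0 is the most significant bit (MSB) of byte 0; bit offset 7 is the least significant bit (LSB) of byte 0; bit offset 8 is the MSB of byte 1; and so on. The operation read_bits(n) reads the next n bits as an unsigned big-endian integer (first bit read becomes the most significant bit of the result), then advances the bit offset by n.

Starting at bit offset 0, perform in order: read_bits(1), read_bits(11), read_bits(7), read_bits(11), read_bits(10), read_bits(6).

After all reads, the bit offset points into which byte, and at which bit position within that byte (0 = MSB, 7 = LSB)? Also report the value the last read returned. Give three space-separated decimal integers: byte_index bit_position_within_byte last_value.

Answer: 5 6 3

Derivation:
Read 1: bits[0:1] width=1 -> value=1 (bin 1); offset now 1 = byte 0 bit 1; 55 bits remain
Read 2: bits[1:12] width=11 -> value=1663 (bin 11001111111); offset now 12 = byte 1 bit 4; 44 bits remain
Read 3: bits[12:19] width=7 -> value=92 (bin 1011100); offset now 19 = byte 2 bit 3; 37 bits remain
Read 4: bits[19:30] width=11 -> value=41 (bin 00000101001); offset now 30 = byte 3 bit 6; 26 bits remain
Read 5: bits[30:40] width=10 -> value=44 (bin 0000101100); offset now 40 = byte 5 bit 0; 16 bits remain
Read 6: bits[40:46] width=6 -> value=3 (bin 000011); offset now 46 = byte 5 bit 6; 10 bits remain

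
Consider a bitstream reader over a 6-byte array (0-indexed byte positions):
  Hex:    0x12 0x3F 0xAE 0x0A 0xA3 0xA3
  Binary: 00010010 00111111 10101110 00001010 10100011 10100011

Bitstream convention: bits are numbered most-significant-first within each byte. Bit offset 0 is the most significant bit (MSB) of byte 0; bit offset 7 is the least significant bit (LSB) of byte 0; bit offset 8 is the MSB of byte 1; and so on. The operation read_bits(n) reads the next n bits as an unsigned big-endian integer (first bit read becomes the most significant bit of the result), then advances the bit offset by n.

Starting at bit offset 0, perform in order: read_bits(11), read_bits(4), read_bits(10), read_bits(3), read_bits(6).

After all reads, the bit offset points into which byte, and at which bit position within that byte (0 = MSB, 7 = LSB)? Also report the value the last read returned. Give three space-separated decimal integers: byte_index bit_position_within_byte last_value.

Answer: 4 2 42

Derivation:
Read 1: bits[0:11] width=11 -> value=145 (bin 00010010001); offset now 11 = byte 1 bit 3; 37 bits remain
Read 2: bits[11:15] width=4 -> value=15 (bin 1111); offset now 15 = byte 1 bit 7; 33 bits remain
Read 3: bits[15:25] width=10 -> value=860 (bin 1101011100); offset now 25 = byte 3 bit 1; 23 bits remain
Read 4: bits[25:28] width=3 -> value=0 (bin 000); offset now 28 = byte 3 bit 4; 20 bits remain
Read 5: bits[28:34] width=6 -> value=42 (bin 101010); offset now 34 = byte 4 bit 2; 14 bits remain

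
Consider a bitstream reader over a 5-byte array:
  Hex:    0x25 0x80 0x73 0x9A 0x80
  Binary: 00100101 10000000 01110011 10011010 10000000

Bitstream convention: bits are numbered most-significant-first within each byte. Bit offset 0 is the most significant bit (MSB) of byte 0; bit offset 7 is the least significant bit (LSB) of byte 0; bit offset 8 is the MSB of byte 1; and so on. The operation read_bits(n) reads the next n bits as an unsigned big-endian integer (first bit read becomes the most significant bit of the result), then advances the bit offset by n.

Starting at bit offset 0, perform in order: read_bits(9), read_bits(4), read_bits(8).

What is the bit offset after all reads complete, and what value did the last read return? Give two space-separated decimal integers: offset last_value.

Answer: 21 14

Derivation:
Read 1: bits[0:9] width=9 -> value=75 (bin 001001011); offset now 9 = byte 1 bit 1; 31 bits remain
Read 2: bits[9:13] width=4 -> value=0 (bin 0000); offset now 13 = byte 1 bit 5; 27 bits remain
Read 3: bits[13:21] width=8 -> value=14 (bin 00001110); offset now 21 = byte 2 bit 5; 19 bits remain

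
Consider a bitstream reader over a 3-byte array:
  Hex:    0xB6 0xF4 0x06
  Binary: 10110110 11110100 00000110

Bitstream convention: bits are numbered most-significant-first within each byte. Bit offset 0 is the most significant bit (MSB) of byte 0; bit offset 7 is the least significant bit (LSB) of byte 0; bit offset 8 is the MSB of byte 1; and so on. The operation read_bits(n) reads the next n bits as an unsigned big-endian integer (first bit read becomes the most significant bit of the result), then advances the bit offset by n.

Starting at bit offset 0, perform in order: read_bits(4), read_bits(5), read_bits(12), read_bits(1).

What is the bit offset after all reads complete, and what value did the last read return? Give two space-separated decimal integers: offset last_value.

Read 1: bits[0:4] width=4 -> value=11 (bin 1011); offset now 4 = byte 0 bit 4; 20 bits remain
Read 2: bits[4:9] width=5 -> value=13 (bin 01101); offset now 9 = byte 1 bit 1; 15 bits remain
Read 3: bits[9:21] width=12 -> value=3712 (bin 111010000000); offset now 21 = byte 2 bit 5; 3 bits remain
Read 4: bits[21:22] width=1 -> value=1 (bin 1); offset now 22 = byte 2 bit 6; 2 bits remain

Answer: 22 1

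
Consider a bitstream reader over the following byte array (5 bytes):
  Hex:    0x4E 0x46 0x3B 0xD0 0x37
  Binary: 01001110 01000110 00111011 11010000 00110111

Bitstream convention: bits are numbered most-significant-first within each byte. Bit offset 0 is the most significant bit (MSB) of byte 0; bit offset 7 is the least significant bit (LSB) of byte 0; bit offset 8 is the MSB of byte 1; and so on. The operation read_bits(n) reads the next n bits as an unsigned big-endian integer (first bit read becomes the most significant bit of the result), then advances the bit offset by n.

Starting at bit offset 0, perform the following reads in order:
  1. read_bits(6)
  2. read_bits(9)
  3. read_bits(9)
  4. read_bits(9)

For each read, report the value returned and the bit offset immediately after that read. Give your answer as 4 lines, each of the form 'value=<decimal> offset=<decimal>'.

Answer: value=19 offset=6
value=291 offset=15
value=59 offset=24
value=416 offset=33

Derivation:
Read 1: bits[0:6] width=6 -> value=19 (bin 010011); offset now 6 = byte 0 bit 6; 34 bits remain
Read 2: bits[6:15] width=9 -> value=291 (bin 100100011); offset now 15 = byte 1 bit 7; 25 bits remain
Read 3: bits[15:24] width=9 -> value=59 (bin 000111011); offset now 24 = byte 3 bit 0; 16 bits remain
Read 4: bits[24:33] width=9 -> value=416 (bin 110100000); offset now 33 = byte 4 bit 1; 7 bits remain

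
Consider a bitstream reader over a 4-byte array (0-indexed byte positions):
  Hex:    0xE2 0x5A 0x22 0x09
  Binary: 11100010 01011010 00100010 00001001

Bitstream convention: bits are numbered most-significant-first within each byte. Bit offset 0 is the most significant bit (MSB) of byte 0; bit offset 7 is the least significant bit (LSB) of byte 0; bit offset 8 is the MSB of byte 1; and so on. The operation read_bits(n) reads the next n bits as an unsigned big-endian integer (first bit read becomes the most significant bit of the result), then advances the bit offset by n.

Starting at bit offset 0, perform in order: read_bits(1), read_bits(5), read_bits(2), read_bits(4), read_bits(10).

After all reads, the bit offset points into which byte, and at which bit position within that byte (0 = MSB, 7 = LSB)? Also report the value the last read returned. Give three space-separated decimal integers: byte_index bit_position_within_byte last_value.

Answer: 2 6 648

Derivation:
Read 1: bits[0:1] width=1 -> value=1 (bin 1); offset now 1 = byte 0 bit 1; 31 bits remain
Read 2: bits[1:6] width=5 -> value=24 (bin 11000); offset now 6 = byte 0 bit 6; 26 bits remain
Read 3: bits[6:8] width=2 -> value=2 (bin 10); offset now 8 = byte 1 bit 0; 24 bits remain
Read 4: bits[8:12] width=4 -> value=5 (bin 0101); offset now 12 = byte 1 bit 4; 20 bits remain
Read 5: bits[12:22] width=10 -> value=648 (bin 1010001000); offset now 22 = byte 2 bit 6; 10 bits remain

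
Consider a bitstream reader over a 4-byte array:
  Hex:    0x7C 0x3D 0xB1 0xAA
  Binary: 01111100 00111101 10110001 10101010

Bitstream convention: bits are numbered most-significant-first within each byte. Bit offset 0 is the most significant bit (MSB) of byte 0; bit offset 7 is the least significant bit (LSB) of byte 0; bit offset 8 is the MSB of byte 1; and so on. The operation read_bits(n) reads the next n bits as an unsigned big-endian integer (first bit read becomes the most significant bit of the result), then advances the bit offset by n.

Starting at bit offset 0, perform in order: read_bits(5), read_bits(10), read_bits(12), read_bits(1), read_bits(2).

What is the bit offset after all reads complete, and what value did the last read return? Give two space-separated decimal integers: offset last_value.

Read 1: bits[0:5] width=5 -> value=15 (bin 01111); offset now 5 = byte 0 bit 5; 27 bits remain
Read 2: bits[5:15] width=10 -> value=542 (bin 1000011110); offset now 15 = byte 1 bit 7; 17 bits remain
Read 3: bits[15:27] width=12 -> value=3469 (bin 110110001101); offset now 27 = byte 3 bit 3; 5 bits remain
Read 4: bits[27:28] width=1 -> value=0 (bin 0); offset now 28 = byte 3 bit 4; 4 bits remain
Read 5: bits[28:30] width=2 -> value=2 (bin 10); offset now 30 = byte 3 bit 6; 2 bits remain

Answer: 30 2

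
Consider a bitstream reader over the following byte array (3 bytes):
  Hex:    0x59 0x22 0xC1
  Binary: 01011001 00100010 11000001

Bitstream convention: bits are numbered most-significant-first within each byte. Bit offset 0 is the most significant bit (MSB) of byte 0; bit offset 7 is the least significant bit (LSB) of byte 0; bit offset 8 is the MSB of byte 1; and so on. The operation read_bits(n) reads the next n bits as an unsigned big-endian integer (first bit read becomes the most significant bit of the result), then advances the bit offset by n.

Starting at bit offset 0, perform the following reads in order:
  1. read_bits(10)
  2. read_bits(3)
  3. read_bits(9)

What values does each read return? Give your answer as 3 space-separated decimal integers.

Read 1: bits[0:10] width=10 -> value=356 (bin 0101100100); offset now 10 = byte 1 bit 2; 14 bits remain
Read 2: bits[10:13] width=3 -> value=4 (bin 100); offset now 13 = byte 1 bit 5; 11 bits remain
Read 3: bits[13:22] width=9 -> value=176 (bin 010110000); offset now 22 = byte 2 bit 6; 2 bits remain

Answer: 356 4 176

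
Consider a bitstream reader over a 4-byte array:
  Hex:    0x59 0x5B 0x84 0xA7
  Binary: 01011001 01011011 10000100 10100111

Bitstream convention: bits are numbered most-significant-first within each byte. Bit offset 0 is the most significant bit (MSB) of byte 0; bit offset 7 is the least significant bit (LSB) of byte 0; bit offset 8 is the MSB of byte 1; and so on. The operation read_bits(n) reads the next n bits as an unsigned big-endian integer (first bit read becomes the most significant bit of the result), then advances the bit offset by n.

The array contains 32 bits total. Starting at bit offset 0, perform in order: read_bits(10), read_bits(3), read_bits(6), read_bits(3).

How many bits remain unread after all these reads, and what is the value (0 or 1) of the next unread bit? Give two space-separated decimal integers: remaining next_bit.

Answer: 10 0

Derivation:
Read 1: bits[0:10] width=10 -> value=357 (bin 0101100101); offset now 10 = byte 1 bit 2; 22 bits remain
Read 2: bits[10:13] width=3 -> value=3 (bin 011); offset now 13 = byte 1 bit 5; 19 bits remain
Read 3: bits[13:19] width=6 -> value=28 (bin 011100); offset now 19 = byte 2 bit 3; 13 bits remain
Read 4: bits[19:22] width=3 -> value=1 (bin 001); offset now 22 = byte 2 bit 6; 10 bits remain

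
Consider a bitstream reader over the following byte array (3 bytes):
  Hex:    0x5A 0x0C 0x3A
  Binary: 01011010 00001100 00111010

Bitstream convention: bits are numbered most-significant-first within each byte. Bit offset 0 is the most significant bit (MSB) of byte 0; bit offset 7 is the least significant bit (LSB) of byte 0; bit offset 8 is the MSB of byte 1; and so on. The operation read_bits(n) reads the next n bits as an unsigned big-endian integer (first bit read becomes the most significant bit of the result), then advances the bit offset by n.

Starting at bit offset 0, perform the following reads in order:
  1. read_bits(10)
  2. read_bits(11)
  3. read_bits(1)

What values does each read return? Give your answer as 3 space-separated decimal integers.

Answer: 360 391 0

Derivation:
Read 1: bits[0:10] width=10 -> value=360 (bin 0101101000); offset now 10 = byte 1 bit 2; 14 bits remain
Read 2: bits[10:21] width=11 -> value=391 (bin 00110000111); offset now 21 = byte 2 bit 5; 3 bits remain
Read 3: bits[21:22] width=1 -> value=0 (bin 0); offset now 22 = byte 2 bit 6; 2 bits remain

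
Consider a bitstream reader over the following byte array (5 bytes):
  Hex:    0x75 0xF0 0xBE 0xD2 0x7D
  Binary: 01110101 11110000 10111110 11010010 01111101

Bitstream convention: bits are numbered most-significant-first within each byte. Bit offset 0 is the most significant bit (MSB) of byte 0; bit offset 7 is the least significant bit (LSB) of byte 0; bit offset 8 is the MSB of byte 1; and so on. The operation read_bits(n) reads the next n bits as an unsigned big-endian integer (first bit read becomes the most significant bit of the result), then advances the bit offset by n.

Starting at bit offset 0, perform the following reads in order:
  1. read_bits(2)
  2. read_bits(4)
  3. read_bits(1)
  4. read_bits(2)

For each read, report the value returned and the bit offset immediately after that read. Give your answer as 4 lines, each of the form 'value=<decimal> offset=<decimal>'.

Answer: value=1 offset=2
value=13 offset=6
value=0 offset=7
value=3 offset=9

Derivation:
Read 1: bits[0:2] width=2 -> value=1 (bin 01); offset now 2 = byte 0 bit 2; 38 bits remain
Read 2: bits[2:6] width=4 -> value=13 (bin 1101); offset now 6 = byte 0 bit 6; 34 bits remain
Read 3: bits[6:7] width=1 -> value=0 (bin 0); offset now 7 = byte 0 bit 7; 33 bits remain
Read 4: bits[7:9] width=2 -> value=3 (bin 11); offset now 9 = byte 1 bit 1; 31 bits remain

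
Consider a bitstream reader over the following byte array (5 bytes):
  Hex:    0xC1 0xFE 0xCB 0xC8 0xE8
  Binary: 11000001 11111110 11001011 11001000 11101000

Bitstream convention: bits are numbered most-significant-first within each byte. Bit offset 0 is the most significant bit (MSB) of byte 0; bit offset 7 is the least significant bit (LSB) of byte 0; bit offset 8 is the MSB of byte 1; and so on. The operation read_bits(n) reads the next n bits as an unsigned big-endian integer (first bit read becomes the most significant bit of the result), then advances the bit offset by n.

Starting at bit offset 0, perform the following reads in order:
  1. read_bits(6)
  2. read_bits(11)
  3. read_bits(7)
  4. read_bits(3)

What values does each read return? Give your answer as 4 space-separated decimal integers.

Read 1: bits[0:6] width=6 -> value=48 (bin 110000); offset now 6 = byte 0 bit 6; 34 bits remain
Read 2: bits[6:17] width=11 -> value=1021 (bin 01111111101); offset now 17 = byte 2 bit 1; 23 bits remain
Read 3: bits[17:24] width=7 -> value=75 (bin 1001011); offset now 24 = byte 3 bit 0; 16 bits remain
Read 4: bits[24:27] width=3 -> value=6 (bin 110); offset now 27 = byte 3 bit 3; 13 bits remain

Answer: 48 1021 75 6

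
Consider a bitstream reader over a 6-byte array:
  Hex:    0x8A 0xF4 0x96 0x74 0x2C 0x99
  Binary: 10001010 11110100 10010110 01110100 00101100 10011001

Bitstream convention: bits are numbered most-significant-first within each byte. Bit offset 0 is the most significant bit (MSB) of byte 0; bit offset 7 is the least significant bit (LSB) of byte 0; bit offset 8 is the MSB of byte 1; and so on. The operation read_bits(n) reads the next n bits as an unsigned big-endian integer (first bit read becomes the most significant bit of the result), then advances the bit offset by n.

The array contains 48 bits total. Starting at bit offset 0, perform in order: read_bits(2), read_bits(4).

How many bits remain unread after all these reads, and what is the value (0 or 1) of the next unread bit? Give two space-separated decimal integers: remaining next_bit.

Read 1: bits[0:2] width=2 -> value=2 (bin 10); offset now 2 = byte 0 bit 2; 46 bits remain
Read 2: bits[2:6] width=4 -> value=2 (bin 0010); offset now 6 = byte 0 bit 6; 42 bits remain

Answer: 42 1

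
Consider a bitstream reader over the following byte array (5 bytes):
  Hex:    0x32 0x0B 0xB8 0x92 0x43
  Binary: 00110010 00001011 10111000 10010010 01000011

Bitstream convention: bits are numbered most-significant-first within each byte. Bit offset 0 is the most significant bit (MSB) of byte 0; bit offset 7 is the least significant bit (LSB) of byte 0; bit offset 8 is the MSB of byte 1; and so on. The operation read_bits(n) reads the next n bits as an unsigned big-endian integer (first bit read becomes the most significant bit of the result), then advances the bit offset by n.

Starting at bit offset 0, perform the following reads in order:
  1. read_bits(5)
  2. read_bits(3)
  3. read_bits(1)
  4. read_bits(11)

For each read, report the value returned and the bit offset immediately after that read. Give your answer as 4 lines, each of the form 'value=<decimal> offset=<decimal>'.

Answer: value=6 offset=5
value=2 offset=8
value=0 offset=9
value=187 offset=20

Derivation:
Read 1: bits[0:5] width=5 -> value=6 (bin 00110); offset now 5 = byte 0 bit 5; 35 bits remain
Read 2: bits[5:8] width=3 -> value=2 (bin 010); offset now 8 = byte 1 bit 0; 32 bits remain
Read 3: bits[8:9] width=1 -> value=0 (bin 0); offset now 9 = byte 1 bit 1; 31 bits remain
Read 4: bits[9:20] width=11 -> value=187 (bin 00010111011); offset now 20 = byte 2 bit 4; 20 bits remain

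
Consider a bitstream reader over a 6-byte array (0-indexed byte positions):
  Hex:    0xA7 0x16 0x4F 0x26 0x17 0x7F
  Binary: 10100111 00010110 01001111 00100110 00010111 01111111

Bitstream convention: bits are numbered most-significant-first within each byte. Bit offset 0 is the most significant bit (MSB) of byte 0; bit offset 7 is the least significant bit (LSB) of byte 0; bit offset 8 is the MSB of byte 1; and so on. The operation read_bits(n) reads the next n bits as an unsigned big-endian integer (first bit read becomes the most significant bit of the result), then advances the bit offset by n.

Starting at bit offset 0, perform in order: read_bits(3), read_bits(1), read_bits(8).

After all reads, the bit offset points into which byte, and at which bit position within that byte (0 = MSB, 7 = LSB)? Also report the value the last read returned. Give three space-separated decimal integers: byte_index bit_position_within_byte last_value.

Read 1: bits[0:3] width=3 -> value=5 (bin 101); offset now 3 = byte 0 bit 3; 45 bits remain
Read 2: bits[3:4] width=1 -> value=0 (bin 0); offset now 4 = byte 0 bit 4; 44 bits remain
Read 3: bits[4:12] width=8 -> value=113 (bin 01110001); offset now 12 = byte 1 bit 4; 36 bits remain

Answer: 1 4 113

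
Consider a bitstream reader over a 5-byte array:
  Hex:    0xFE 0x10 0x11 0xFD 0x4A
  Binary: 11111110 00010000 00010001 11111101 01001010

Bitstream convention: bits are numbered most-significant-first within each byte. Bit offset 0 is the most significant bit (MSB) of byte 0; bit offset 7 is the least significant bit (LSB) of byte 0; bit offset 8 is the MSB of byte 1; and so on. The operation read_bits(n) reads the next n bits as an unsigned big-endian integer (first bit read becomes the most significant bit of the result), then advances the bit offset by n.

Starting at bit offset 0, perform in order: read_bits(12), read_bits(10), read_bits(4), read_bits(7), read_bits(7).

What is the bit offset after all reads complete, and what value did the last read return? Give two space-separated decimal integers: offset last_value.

Answer: 40 74

Derivation:
Read 1: bits[0:12] width=12 -> value=4065 (bin 111111100001); offset now 12 = byte 1 bit 4; 28 bits remain
Read 2: bits[12:22] width=10 -> value=4 (bin 0000000100); offset now 22 = byte 2 bit 6; 18 bits remain
Read 3: bits[22:26] width=4 -> value=7 (bin 0111); offset now 26 = byte 3 bit 2; 14 bits remain
Read 4: bits[26:33] width=7 -> value=122 (bin 1111010); offset now 33 = byte 4 bit 1; 7 bits remain
Read 5: bits[33:40] width=7 -> value=74 (bin 1001010); offset now 40 = byte 5 bit 0; 0 bits remain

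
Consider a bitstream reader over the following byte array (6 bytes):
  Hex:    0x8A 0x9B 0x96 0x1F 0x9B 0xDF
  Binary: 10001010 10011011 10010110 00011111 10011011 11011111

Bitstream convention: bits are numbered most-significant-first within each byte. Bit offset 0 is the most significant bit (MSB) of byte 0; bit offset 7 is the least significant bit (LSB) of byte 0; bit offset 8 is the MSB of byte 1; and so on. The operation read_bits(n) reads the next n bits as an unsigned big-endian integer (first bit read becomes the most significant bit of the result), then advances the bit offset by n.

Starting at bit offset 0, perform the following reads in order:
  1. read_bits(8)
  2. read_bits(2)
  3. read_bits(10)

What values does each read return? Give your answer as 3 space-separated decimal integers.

Answer: 138 2 441

Derivation:
Read 1: bits[0:8] width=8 -> value=138 (bin 10001010); offset now 8 = byte 1 bit 0; 40 bits remain
Read 2: bits[8:10] width=2 -> value=2 (bin 10); offset now 10 = byte 1 bit 2; 38 bits remain
Read 3: bits[10:20] width=10 -> value=441 (bin 0110111001); offset now 20 = byte 2 bit 4; 28 bits remain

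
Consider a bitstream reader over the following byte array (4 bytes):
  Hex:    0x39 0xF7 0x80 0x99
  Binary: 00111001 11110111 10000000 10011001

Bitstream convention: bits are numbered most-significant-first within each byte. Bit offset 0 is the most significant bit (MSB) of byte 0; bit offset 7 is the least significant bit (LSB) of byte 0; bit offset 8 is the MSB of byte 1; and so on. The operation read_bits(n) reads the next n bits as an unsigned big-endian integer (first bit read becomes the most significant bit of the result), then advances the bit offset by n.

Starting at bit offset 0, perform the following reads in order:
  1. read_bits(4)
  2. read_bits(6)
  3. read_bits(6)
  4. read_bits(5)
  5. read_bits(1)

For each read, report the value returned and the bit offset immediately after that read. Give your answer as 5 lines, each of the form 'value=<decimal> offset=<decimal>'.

Read 1: bits[0:4] width=4 -> value=3 (bin 0011); offset now 4 = byte 0 bit 4; 28 bits remain
Read 2: bits[4:10] width=6 -> value=39 (bin 100111); offset now 10 = byte 1 bit 2; 22 bits remain
Read 3: bits[10:16] width=6 -> value=55 (bin 110111); offset now 16 = byte 2 bit 0; 16 bits remain
Read 4: bits[16:21] width=5 -> value=16 (bin 10000); offset now 21 = byte 2 bit 5; 11 bits remain
Read 5: bits[21:22] width=1 -> value=0 (bin 0); offset now 22 = byte 2 bit 6; 10 bits remain

Answer: value=3 offset=4
value=39 offset=10
value=55 offset=16
value=16 offset=21
value=0 offset=22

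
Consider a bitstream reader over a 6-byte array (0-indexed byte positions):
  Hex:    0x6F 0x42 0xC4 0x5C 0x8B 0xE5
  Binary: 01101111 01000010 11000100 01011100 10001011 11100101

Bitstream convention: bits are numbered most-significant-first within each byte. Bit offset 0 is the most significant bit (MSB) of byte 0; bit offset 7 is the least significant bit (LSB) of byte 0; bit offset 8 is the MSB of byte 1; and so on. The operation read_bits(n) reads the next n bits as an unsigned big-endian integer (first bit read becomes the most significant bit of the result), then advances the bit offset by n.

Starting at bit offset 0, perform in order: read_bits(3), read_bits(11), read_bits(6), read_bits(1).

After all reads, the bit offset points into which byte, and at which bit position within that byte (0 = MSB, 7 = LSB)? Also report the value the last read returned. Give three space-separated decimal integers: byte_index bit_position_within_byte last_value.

Read 1: bits[0:3] width=3 -> value=3 (bin 011); offset now 3 = byte 0 bit 3; 45 bits remain
Read 2: bits[3:14] width=11 -> value=976 (bin 01111010000); offset now 14 = byte 1 bit 6; 34 bits remain
Read 3: bits[14:20] width=6 -> value=44 (bin 101100); offset now 20 = byte 2 bit 4; 28 bits remain
Read 4: bits[20:21] width=1 -> value=0 (bin 0); offset now 21 = byte 2 bit 5; 27 bits remain

Answer: 2 5 0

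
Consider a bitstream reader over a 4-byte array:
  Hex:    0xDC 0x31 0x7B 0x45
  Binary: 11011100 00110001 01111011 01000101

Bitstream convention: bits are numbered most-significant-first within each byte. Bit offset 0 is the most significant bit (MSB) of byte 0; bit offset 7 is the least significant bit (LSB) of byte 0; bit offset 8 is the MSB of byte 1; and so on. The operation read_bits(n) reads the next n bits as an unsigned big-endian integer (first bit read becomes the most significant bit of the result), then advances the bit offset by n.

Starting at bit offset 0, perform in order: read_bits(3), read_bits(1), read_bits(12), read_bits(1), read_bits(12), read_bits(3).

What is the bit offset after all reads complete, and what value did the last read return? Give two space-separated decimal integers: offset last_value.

Read 1: bits[0:3] width=3 -> value=6 (bin 110); offset now 3 = byte 0 bit 3; 29 bits remain
Read 2: bits[3:4] width=1 -> value=1 (bin 1); offset now 4 = byte 0 bit 4; 28 bits remain
Read 3: bits[4:16] width=12 -> value=3121 (bin 110000110001); offset now 16 = byte 2 bit 0; 16 bits remain
Read 4: bits[16:17] width=1 -> value=0 (bin 0); offset now 17 = byte 2 bit 1; 15 bits remain
Read 5: bits[17:29] width=12 -> value=3944 (bin 111101101000); offset now 29 = byte 3 bit 5; 3 bits remain
Read 6: bits[29:32] width=3 -> value=5 (bin 101); offset now 32 = byte 4 bit 0; 0 bits remain

Answer: 32 5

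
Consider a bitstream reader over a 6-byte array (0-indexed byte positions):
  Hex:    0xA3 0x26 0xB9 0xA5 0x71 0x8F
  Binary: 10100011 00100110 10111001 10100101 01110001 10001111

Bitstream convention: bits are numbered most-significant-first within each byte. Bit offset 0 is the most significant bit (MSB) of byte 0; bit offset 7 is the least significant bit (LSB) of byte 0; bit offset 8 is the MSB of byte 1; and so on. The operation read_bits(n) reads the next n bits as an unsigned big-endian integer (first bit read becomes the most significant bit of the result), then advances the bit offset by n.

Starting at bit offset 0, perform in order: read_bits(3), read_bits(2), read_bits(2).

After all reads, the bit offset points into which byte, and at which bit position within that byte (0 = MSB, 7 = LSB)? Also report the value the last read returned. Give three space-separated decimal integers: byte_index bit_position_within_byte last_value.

Read 1: bits[0:3] width=3 -> value=5 (bin 101); offset now 3 = byte 0 bit 3; 45 bits remain
Read 2: bits[3:5] width=2 -> value=0 (bin 00); offset now 5 = byte 0 bit 5; 43 bits remain
Read 3: bits[5:7] width=2 -> value=1 (bin 01); offset now 7 = byte 0 bit 7; 41 bits remain

Answer: 0 7 1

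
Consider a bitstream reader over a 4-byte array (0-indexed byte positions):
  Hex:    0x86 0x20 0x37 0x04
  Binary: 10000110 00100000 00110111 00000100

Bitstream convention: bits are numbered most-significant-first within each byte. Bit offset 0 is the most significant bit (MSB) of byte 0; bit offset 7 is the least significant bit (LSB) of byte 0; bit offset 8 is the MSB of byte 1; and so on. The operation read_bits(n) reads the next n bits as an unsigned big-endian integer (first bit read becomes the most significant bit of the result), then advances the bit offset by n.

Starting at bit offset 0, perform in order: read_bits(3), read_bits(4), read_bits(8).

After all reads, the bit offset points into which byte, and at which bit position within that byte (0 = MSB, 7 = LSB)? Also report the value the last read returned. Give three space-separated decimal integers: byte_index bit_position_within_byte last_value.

Read 1: bits[0:3] width=3 -> value=4 (bin 100); offset now 3 = byte 0 bit 3; 29 bits remain
Read 2: bits[3:7] width=4 -> value=3 (bin 0011); offset now 7 = byte 0 bit 7; 25 bits remain
Read 3: bits[7:15] width=8 -> value=16 (bin 00010000); offset now 15 = byte 1 bit 7; 17 bits remain

Answer: 1 7 16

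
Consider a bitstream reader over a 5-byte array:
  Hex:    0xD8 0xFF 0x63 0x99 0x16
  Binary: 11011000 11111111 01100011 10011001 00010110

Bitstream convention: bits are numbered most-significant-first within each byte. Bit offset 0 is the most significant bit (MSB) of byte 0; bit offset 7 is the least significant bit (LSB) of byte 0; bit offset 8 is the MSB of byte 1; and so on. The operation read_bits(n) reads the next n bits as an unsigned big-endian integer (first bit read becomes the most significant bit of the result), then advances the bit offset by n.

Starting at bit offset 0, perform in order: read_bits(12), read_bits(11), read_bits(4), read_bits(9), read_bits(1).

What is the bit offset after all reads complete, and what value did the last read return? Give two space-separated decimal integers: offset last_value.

Read 1: bits[0:12] width=12 -> value=3471 (bin 110110001111); offset now 12 = byte 1 bit 4; 28 bits remain
Read 2: bits[12:23] width=11 -> value=1969 (bin 11110110001); offset now 23 = byte 2 bit 7; 17 bits remain
Read 3: bits[23:27] width=4 -> value=12 (bin 1100); offset now 27 = byte 3 bit 3; 13 bits remain
Read 4: bits[27:36] width=9 -> value=401 (bin 110010001); offset now 36 = byte 4 bit 4; 4 bits remain
Read 5: bits[36:37] width=1 -> value=0 (bin 0); offset now 37 = byte 4 bit 5; 3 bits remain

Answer: 37 0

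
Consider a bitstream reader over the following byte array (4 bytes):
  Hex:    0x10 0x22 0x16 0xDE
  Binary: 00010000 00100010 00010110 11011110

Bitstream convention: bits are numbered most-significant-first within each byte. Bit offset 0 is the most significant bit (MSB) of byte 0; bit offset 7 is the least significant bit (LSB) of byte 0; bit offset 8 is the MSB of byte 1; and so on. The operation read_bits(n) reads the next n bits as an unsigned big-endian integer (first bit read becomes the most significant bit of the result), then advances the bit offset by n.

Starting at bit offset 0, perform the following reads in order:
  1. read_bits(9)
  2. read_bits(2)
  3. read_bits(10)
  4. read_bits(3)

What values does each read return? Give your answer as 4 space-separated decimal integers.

Read 1: bits[0:9] width=9 -> value=32 (bin 000100000); offset now 9 = byte 1 bit 1; 23 bits remain
Read 2: bits[9:11] width=2 -> value=1 (bin 01); offset now 11 = byte 1 bit 3; 21 bits remain
Read 3: bits[11:21] width=10 -> value=66 (bin 0001000010); offset now 21 = byte 2 bit 5; 11 bits remain
Read 4: bits[21:24] width=3 -> value=6 (bin 110); offset now 24 = byte 3 bit 0; 8 bits remain

Answer: 32 1 66 6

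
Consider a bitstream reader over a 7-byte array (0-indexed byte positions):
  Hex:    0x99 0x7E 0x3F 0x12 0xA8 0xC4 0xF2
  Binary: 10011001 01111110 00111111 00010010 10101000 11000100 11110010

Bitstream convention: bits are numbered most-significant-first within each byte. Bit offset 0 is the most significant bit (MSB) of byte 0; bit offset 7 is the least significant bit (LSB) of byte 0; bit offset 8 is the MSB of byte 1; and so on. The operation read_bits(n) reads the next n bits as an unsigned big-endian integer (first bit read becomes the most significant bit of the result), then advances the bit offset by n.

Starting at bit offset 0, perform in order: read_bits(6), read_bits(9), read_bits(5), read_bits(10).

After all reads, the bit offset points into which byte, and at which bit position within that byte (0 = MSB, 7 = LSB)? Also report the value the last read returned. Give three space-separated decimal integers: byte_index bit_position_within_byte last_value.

Answer: 3 6 964

Derivation:
Read 1: bits[0:6] width=6 -> value=38 (bin 100110); offset now 6 = byte 0 bit 6; 50 bits remain
Read 2: bits[6:15] width=9 -> value=191 (bin 010111111); offset now 15 = byte 1 bit 7; 41 bits remain
Read 3: bits[15:20] width=5 -> value=3 (bin 00011); offset now 20 = byte 2 bit 4; 36 bits remain
Read 4: bits[20:30] width=10 -> value=964 (bin 1111000100); offset now 30 = byte 3 bit 6; 26 bits remain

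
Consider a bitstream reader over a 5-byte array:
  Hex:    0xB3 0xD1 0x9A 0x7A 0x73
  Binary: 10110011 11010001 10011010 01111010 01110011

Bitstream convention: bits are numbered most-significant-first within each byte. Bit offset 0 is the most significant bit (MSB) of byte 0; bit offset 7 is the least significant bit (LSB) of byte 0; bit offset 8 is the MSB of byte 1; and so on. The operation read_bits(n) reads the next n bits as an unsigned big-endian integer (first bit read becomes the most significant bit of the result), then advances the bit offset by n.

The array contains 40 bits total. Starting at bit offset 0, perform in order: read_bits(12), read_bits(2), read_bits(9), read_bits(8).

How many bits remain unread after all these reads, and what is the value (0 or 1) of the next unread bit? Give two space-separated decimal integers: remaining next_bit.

Read 1: bits[0:12] width=12 -> value=2877 (bin 101100111101); offset now 12 = byte 1 bit 4; 28 bits remain
Read 2: bits[12:14] width=2 -> value=0 (bin 00); offset now 14 = byte 1 bit 6; 26 bits remain
Read 3: bits[14:23] width=9 -> value=205 (bin 011001101); offset now 23 = byte 2 bit 7; 17 bits remain
Read 4: bits[23:31] width=8 -> value=61 (bin 00111101); offset now 31 = byte 3 bit 7; 9 bits remain

Answer: 9 0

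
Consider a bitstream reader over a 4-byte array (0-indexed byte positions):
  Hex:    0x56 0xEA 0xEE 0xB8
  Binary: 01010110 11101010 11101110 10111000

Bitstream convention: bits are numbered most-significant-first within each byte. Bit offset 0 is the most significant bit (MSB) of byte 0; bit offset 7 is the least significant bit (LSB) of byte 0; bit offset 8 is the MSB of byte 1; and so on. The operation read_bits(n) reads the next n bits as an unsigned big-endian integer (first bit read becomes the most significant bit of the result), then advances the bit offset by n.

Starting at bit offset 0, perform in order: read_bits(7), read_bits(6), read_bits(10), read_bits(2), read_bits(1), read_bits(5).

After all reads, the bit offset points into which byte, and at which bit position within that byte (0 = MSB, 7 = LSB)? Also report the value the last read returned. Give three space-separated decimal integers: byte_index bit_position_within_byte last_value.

Read 1: bits[0:7] width=7 -> value=43 (bin 0101011); offset now 7 = byte 0 bit 7; 25 bits remain
Read 2: bits[7:13] width=6 -> value=29 (bin 011101); offset now 13 = byte 1 bit 5; 19 bits remain
Read 3: bits[13:23] width=10 -> value=375 (bin 0101110111); offset now 23 = byte 2 bit 7; 9 bits remain
Read 4: bits[23:25] width=2 -> value=1 (bin 01); offset now 25 = byte 3 bit 1; 7 bits remain
Read 5: bits[25:26] width=1 -> value=0 (bin 0); offset now 26 = byte 3 bit 2; 6 bits remain
Read 6: bits[26:31] width=5 -> value=28 (bin 11100); offset now 31 = byte 3 bit 7; 1 bits remain

Answer: 3 7 28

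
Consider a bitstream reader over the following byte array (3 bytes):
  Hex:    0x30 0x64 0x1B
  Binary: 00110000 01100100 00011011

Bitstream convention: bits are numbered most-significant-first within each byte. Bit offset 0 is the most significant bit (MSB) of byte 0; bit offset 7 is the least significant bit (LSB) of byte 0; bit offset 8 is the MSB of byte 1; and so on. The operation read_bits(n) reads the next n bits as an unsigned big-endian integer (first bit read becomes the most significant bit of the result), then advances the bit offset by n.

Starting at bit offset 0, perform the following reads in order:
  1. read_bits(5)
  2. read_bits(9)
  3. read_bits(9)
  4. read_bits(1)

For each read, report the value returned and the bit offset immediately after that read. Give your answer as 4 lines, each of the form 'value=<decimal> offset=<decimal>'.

Read 1: bits[0:5] width=5 -> value=6 (bin 00110); offset now 5 = byte 0 bit 5; 19 bits remain
Read 2: bits[5:14] width=9 -> value=25 (bin 000011001); offset now 14 = byte 1 bit 6; 10 bits remain
Read 3: bits[14:23] width=9 -> value=13 (bin 000001101); offset now 23 = byte 2 bit 7; 1 bits remain
Read 4: bits[23:24] width=1 -> value=1 (bin 1); offset now 24 = byte 3 bit 0; 0 bits remain

Answer: value=6 offset=5
value=25 offset=14
value=13 offset=23
value=1 offset=24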